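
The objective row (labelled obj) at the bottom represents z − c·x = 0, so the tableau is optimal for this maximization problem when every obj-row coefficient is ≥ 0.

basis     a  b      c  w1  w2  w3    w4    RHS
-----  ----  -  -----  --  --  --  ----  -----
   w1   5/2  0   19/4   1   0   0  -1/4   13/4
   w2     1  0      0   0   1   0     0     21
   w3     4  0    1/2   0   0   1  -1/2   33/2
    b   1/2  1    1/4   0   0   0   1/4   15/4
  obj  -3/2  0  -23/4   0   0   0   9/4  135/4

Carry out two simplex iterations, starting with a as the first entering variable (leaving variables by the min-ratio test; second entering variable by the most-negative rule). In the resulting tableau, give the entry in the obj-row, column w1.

Ratio test on column a — row 1: (13/4)/(5/2) = 13/10; row 2: 21/1 = 21; row 3: (33/2)/4 = 33/8; row 4: (15/4)/(1/2) = 15/2. Minimum is 13/10 at row 1 (w1 leaves); pivot element 5/2.
Divide row 1 by 5/2; eliminate column a from the other rows.
Second iteration: most negative obj-row entry is -29/10 in column c, so c enters.
Ratio test on column c — row 1: (13/10)/(19/10) = 13/19; row 2: entry -19/10 ≤ 0; row 3: entry -71/10 ≤ 0; row 4: entry -7/10 ≤ 0. Minimum is 13/19 at row 1 (a leaves); pivot element 19/10.
Divide row 1 by 19/10; eliminate column c from the other rows.
After both pivots, the entry at the obj-row, column w1 is 23/19.

23/19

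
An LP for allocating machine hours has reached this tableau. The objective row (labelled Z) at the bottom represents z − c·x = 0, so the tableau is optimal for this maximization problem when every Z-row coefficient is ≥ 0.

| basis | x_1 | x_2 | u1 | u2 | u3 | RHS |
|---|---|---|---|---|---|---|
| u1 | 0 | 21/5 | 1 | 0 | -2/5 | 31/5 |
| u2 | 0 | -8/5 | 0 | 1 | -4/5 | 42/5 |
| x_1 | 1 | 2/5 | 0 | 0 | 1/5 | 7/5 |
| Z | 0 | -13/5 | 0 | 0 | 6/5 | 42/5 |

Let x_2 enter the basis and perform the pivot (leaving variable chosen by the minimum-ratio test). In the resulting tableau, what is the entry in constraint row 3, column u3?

Ratio test on column x_2 — row 1: (31/5)/(21/5) = 31/21; row 2: entry -8/5 ≤ 0; row 3: (7/5)/(2/5) = 7/2. Minimum is 31/21 at row 1 (u1 leaves); pivot element 21/5.
Divide row 1 by 21/5; eliminate column x_2 from the other rows.
Row 3 update in column u3: 1/5 − (2/5)·(-2/21) = 5/21.

5/21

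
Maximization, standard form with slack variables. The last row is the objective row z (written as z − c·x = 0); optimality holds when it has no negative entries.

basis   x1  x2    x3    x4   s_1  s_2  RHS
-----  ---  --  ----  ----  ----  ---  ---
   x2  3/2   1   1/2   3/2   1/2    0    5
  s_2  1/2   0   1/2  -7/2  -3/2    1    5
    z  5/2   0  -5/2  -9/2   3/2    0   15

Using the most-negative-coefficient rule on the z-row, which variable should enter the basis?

Negative z-row entries: x3: -5/2, x4: -9/2.
The most negative is -9/2 in column x4, so x4 enters.

x4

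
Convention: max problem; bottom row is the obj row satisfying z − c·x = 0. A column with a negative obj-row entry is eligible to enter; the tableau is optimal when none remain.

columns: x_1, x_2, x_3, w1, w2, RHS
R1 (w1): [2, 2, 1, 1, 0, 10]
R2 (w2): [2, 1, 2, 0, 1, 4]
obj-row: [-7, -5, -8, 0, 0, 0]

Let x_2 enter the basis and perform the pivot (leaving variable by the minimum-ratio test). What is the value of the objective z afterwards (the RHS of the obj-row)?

20

Ratio test on column x_2 — row 1: 10/2 = 5; row 2: 4/1 = 4. Minimum is 4 at row 2 (w2 leaves); pivot element 1.
Pivot on row 2; the obj-row RHS becomes 0 − (-5)·4 = 20.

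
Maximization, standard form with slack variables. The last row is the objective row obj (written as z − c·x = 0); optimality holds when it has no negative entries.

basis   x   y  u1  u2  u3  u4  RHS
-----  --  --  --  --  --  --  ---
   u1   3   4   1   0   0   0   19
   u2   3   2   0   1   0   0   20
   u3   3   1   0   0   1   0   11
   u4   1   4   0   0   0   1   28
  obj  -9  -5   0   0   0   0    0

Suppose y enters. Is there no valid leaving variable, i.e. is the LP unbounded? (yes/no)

Column y has positive entries in row(s) 1, 2, 3, 4, so the ratio test bounds it — not unbounded.

no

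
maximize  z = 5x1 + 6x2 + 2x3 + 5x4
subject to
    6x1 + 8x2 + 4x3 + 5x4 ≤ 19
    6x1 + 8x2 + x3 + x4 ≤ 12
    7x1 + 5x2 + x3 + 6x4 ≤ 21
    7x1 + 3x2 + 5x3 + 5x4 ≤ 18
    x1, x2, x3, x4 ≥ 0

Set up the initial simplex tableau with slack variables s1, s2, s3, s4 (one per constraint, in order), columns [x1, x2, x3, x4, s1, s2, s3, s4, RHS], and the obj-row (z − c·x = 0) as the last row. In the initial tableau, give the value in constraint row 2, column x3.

Constraint 2 has coefficient 1 on x3.

1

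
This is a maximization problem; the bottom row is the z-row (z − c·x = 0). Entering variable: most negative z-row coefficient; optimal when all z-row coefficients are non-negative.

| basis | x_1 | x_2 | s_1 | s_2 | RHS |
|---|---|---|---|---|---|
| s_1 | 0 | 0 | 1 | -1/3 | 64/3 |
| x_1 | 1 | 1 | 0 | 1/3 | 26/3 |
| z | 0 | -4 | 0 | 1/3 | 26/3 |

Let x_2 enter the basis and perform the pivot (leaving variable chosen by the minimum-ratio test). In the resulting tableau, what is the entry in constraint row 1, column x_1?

0

Ratio test on column x_2 — row 1: entry 0 ≤ 0; row 2: (26/3)/1 = 26/3. Minimum is 26/3 at row 2 (x_1 leaves); pivot element 1.
Divide row 2 by 1; eliminate column x_2 from the other rows.
Row 1 update in column x_1: 0 − 0·1 = 0.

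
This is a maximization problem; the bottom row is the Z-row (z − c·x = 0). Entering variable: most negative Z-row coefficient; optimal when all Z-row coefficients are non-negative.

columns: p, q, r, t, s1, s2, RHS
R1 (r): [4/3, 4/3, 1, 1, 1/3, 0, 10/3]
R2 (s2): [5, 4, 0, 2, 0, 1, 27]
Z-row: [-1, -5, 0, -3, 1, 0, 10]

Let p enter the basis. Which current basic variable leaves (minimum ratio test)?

Column p entries and ratios — r: (10/3)/(4/3) = 5/2; s2: 27/5 = 27/5.
Smallest ratio is 5/2 in the row of r, so r leaves.

r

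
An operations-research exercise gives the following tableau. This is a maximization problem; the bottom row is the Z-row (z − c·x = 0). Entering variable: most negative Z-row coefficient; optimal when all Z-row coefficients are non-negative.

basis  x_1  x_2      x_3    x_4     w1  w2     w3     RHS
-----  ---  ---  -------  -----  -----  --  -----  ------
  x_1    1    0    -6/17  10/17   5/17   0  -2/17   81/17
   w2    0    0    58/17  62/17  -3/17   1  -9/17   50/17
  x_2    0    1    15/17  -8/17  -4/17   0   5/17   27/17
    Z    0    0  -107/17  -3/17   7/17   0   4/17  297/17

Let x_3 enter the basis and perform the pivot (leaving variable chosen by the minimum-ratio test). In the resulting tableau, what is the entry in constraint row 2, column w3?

-9/58

Ratio test on column x_3 — row 1: entry -6/17 ≤ 0; row 2: (50/17)/(58/17) = 25/29; row 3: (27/17)/(15/17) = 9/5. Minimum is 25/29 at row 2 (w2 leaves); pivot element 58/17.
Divide row 2 by 58/17; eliminate column x_3 from the other rows.
In the new row 2, the w3 entry is the old entry divided by the pivot: (-9/17)/(58/17) = -9/58.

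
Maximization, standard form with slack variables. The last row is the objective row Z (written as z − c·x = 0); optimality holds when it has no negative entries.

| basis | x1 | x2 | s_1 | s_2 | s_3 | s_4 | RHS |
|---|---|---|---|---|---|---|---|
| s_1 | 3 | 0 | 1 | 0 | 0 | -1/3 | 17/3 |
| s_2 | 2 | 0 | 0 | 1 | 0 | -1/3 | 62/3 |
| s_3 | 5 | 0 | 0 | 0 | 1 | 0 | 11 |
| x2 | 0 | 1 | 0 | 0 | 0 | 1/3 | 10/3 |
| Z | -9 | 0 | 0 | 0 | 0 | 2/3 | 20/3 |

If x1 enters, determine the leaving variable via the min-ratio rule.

Column x1 entries and ratios — s_1: (17/3)/3 = 17/9; s_2: (62/3)/2 = 31/3; s_3: 11/5 = 11/5; x2: 0 ≤ 0, skip.
Smallest ratio is 17/9 in the row of s_1, so s_1 leaves.

s_1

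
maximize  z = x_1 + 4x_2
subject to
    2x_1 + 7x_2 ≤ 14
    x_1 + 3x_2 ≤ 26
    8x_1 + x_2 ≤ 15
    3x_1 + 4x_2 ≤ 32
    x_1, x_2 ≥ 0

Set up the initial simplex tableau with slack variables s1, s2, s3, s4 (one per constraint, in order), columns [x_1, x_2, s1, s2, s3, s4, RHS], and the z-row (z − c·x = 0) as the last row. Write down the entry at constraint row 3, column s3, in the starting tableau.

Slack s3 belongs to constraint 3; its column is the unit vector e_3, so the entry in row 3 is 1.

1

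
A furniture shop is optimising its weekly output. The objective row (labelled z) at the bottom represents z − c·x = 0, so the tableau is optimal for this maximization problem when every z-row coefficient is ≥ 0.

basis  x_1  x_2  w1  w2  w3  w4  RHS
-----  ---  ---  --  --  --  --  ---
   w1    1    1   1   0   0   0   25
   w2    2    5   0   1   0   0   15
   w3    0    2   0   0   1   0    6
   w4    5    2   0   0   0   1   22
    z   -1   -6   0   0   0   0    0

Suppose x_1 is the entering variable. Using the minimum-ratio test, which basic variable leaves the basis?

Column x_1 entries and ratios — w1: 25/1 = 25; w2: 15/2 = 15/2; w3: 0 ≤ 0, skip; w4: 22/5 = 22/5.
Smallest ratio is 22/5 in the row of w4, so w4 leaves.

w4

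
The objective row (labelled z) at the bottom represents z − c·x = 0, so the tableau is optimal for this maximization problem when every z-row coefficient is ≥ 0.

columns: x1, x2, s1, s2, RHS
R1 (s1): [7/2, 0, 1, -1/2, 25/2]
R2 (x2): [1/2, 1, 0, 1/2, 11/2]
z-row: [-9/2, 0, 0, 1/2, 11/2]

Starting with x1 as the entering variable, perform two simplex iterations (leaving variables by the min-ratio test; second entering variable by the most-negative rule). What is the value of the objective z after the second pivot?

Ratio test on column x1 — row 1: (25/2)/(7/2) = 25/7; row 2: (11/2)/(1/2) = 11. Minimum is 25/7 at row 1 (s1 leaves); pivot element 7/2.
Pivot on row 1; the z-row RHS becomes 11/2 − (-9/2)·(25/7) = 151/7.
Next entering variable (most negative z-row entry -1/7): s2.
Ratio test on column s2 — row 1: entry -1/7 ≤ 0; row 2: (26/7)/(4/7) = 13/2. Minimum is 13/2 at row 2 (x2 leaves); pivot element 4/7.
After the second pivot the z-row RHS is 151/7 − (-1/7)·(13/2) = 45/2.

45/2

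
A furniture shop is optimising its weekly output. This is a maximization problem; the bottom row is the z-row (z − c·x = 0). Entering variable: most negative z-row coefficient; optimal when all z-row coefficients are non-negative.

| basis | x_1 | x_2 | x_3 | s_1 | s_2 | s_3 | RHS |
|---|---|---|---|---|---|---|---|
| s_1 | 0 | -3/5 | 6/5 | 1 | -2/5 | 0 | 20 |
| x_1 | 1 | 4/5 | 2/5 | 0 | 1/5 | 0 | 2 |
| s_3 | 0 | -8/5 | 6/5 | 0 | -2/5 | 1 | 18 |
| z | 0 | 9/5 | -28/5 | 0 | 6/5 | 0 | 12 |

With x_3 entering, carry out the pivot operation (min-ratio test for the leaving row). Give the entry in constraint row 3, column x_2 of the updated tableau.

-4

Ratio test on column x_3 — row 1: 20/(6/5) = 50/3; row 2: 2/(2/5) = 5; row 3: 18/(6/5) = 15. Minimum is 5 at row 2 (x_1 leaves); pivot element 2/5.
Divide row 2 by 2/5; eliminate column x_3 from the other rows.
Row 3 update in column x_2: -8/5 − (6/5)·2 = -4.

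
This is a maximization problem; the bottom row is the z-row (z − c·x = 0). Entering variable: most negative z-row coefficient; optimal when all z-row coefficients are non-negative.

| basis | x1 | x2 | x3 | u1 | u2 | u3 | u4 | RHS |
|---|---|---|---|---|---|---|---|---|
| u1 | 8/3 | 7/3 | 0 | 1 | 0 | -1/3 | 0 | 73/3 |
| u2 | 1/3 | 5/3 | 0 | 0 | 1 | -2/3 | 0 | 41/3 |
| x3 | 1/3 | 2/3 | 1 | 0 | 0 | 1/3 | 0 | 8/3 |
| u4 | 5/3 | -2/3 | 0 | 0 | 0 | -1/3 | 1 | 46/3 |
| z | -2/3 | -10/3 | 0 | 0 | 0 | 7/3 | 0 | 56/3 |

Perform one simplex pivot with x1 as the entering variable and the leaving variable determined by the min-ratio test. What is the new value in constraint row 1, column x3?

Ratio test on column x1 — row 1: (73/3)/(8/3) = 73/8; row 2: (41/3)/(1/3) = 41; row 3: (8/3)/(1/3) = 8; row 4: (46/3)/(5/3) = 46/5. Minimum is 8 at row 3 (x3 leaves); pivot element 1/3.
Divide row 3 by 1/3; eliminate column x1 from the other rows.
Row 1 update in column x3: 0 − (8/3)·3 = -8.

-8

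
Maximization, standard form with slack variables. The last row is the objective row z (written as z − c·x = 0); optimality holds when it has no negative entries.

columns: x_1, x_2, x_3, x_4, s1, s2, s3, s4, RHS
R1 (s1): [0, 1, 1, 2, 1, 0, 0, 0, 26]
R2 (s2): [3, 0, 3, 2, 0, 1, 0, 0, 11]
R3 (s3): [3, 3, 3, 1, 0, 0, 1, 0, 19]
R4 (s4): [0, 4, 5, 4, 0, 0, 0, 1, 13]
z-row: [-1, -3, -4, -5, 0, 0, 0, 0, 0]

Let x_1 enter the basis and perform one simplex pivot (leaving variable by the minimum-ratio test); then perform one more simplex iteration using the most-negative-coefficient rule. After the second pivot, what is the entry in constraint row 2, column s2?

1/3

Ratio test on column x_1 — row 1: entry 0 ≤ 0; row 2: 11/3 = 11/3; row 3: 19/3 = 19/3; row 4: entry 0 ≤ 0. Minimum is 11/3 at row 2 (s2 leaves); pivot element 3.
Divide row 2 by 3; eliminate column x_1 from the other rows.
Second iteration: most negative z-row entry is -13/3 in column x_4, so x_4 enters.
Ratio test on column x_4 — row 1: 26/2 = 13; row 2: (11/3)/(2/3) = 11/2; row 3: entry -1 ≤ 0; row 4: 13/4 = 13/4. Minimum is 13/4 at row 4 (s4 leaves); pivot element 4.
Divide row 4 by 4; eliminate column x_4 from the other rows.
After both pivots, the entry at constraint row 2, column s2 is 1/3.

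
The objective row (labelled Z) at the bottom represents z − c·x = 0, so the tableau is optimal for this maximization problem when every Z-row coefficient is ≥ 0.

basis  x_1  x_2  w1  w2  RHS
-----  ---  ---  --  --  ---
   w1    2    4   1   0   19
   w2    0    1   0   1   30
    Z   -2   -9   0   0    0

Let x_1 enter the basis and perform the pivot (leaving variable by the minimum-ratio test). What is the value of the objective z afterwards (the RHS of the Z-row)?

Ratio test on column x_1 — row 1: 19/2 = 19/2; row 2: entry 0 ≤ 0. Minimum is 19/2 at row 1 (w1 leaves); pivot element 2.
Pivot on row 1; the Z-row RHS becomes 0 − (-2)·(19/2) = 19.

19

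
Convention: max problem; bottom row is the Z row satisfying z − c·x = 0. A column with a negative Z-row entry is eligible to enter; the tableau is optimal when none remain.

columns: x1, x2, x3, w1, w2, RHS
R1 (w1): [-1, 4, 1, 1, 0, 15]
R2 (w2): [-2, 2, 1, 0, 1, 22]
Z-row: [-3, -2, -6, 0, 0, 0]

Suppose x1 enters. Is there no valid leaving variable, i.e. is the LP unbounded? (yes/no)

yes

Every constraint-row entry in column x1 is ≤ 0, so increasing x1 is unbounded.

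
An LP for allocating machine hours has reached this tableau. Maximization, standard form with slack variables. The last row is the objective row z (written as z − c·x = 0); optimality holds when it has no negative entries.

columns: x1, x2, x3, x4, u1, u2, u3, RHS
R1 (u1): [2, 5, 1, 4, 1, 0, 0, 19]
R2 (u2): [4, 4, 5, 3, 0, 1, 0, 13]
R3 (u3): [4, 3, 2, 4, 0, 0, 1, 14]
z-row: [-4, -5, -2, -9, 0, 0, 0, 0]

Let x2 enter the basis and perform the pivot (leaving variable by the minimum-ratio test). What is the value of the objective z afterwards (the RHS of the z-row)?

65/4

Ratio test on column x2 — row 1: 19/5 = 19/5; row 2: 13/4 = 13/4; row 3: 14/3 = 14/3. Minimum is 13/4 at row 2 (u2 leaves); pivot element 4.
Pivot on row 2; the z-row RHS becomes 0 − (-5)·(13/4) = 65/4.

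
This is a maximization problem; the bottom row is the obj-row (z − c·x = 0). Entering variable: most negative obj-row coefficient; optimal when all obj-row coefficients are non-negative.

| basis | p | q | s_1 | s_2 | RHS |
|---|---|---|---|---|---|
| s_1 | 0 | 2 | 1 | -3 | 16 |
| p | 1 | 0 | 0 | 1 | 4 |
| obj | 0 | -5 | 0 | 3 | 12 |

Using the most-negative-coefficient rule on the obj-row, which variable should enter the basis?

q

Negative obj-row entries: q: -5.
The most negative is -5 in column q, so q enters.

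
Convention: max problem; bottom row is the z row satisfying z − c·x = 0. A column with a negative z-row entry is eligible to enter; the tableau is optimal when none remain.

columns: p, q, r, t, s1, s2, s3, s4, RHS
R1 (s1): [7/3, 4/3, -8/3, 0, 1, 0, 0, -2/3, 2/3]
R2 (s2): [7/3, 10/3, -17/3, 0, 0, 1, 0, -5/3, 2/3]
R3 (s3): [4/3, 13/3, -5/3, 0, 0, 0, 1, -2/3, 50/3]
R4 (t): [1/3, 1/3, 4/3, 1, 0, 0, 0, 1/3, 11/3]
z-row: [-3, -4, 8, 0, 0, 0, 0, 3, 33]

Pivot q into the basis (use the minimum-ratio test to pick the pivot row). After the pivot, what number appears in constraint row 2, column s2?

3/10

Ratio test on column q — row 1: (2/3)/(4/3) = 1/2; row 2: (2/3)/(10/3) = 1/5; row 3: (50/3)/(13/3) = 50/13; row 4: (11/3)/(1/3) = 11. Minimum is 1/5 at row 2 (s2 leaves); pivot element 10/3.
Divide row 2 by 10/3; eliminate column q from the other rows.
In the new row 2, the s2 entry is the old entry divided by the pivot: 1/(10/3) = 3/10.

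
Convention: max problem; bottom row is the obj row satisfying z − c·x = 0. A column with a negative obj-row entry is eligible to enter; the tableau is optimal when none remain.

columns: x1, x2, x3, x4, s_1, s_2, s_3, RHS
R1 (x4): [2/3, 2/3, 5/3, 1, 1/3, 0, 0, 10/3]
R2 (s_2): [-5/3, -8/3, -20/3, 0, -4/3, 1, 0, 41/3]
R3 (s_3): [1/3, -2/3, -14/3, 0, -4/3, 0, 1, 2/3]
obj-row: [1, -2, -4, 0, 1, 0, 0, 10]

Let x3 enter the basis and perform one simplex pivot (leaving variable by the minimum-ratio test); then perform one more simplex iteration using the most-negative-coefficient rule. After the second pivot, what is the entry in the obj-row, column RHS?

Ratio test on column x3 — row 1: (10/3)/(5/3) = 2; row 2: entry -20/3 ≤ 0; row 3: entry -14/3 ≤ 0. Minimum is 2 at row 1 (x4 leaves); pivot element 5/3.
Divide row 1 by 5/3; eliminate column x3 from the other rows.
Second iteration: most negative obj-row entry is -2/5 in column x2, so x2 enters.
Ratio test on column x2 — row 1: 2/(2/5) = 5; row 2: entry 0 ≤ 0; row 3: 10/(6/5) = 25/3. Minimum is 5 at row 1 (x3 leaves); pivot element 2/5.
Divide row 1 by 2/5; eliminate column x2 from the other rows.
After both pivots, the entry at the obj-row, column RHS is 20.

20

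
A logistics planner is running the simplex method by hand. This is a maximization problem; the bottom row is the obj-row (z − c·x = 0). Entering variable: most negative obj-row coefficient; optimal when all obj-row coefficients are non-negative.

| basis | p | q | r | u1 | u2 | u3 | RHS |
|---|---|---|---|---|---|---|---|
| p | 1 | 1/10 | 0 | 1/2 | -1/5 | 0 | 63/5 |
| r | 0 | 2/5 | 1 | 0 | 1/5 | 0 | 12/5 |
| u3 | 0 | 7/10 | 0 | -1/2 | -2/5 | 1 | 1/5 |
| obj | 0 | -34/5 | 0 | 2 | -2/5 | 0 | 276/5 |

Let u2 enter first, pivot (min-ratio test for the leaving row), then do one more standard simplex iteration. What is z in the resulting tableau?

80

Ratio test on column u2 — row 1: entry -1/5 ≤ 0; row 2: (12/5)/(1/5) = 12; row 3: entry -2/5 ≤ 0. Minimum is 12 at row 2 (r leaves); pivot element 1/5.
Pivot on row 2; the obj-row RHS becomes 276/5 − (-2/5)·12 = 60.
Next entering variable (most negative obj-row entry -6): q.
Ratio test on column q — row 1: 15/(1/2) = 30; row 2: 12/2 = 6; row 3: 5/(3/2) = 10/3. Minimum is 10/3 at row 3 (u3 leaves); pivot element 3/2.
After the second pivot the obj-row RHS is 60 − (-6)·(10/3) = 80.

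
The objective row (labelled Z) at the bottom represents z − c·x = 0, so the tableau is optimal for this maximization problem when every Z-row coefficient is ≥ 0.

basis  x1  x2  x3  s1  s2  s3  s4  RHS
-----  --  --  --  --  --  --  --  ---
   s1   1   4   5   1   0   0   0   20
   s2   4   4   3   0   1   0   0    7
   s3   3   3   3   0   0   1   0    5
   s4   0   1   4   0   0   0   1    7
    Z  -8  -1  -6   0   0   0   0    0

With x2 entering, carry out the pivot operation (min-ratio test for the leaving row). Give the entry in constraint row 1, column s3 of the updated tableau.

-4/3

Ratio test on column x2 — row 1: 20/4 = 5; row 2: 7/4 = 7/4; row 3: 5/3 = 5/3; row 4: 7/1 = 7. Minimum is 5/3 at row 3 (s3 leaves); pivot element 3.
Divide row 3 by 3; eliminate column x2 from the other rows.
Row 1 update in column s3: 0 − 4·(1/3) = -4/3.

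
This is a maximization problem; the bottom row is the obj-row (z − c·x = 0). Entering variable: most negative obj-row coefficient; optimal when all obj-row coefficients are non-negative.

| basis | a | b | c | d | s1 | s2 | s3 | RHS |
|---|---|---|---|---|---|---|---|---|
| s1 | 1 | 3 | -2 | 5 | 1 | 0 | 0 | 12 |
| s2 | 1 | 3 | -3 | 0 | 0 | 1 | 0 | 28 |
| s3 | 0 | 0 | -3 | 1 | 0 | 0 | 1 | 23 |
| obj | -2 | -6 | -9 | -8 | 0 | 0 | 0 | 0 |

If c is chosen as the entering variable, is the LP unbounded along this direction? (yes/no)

yes

Every constraint-row entry in column c is ≤ 0, so increasing c is unbounded.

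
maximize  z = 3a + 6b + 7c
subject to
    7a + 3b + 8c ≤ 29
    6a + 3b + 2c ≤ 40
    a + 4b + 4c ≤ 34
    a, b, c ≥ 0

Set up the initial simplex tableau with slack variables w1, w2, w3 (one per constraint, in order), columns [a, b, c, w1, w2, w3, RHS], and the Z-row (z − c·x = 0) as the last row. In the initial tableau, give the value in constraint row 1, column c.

8

Constraint 1 has coefficient 8 on c.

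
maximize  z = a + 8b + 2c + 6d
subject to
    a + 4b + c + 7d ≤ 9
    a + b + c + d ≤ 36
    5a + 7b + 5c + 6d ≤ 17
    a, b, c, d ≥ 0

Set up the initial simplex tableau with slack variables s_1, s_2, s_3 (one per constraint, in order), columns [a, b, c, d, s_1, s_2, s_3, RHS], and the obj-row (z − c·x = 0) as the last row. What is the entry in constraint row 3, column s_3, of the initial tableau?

Slack s_3 belongs to constraint 3; its column is the unit vector e_3, so the entry in row 3 is 1.

1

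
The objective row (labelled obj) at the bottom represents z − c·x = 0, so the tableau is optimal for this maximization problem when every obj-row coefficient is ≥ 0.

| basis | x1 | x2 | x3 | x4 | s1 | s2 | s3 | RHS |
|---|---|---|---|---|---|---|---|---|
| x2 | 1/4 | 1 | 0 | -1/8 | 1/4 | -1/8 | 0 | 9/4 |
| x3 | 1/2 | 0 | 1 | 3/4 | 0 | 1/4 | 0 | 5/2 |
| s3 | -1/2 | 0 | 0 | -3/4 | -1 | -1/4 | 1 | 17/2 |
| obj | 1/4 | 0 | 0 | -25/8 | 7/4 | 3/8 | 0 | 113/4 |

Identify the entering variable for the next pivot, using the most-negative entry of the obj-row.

Negative obj-row entries: x4: -25/8.
The most negative is -25/8 in column x4, so x4 enters.

x4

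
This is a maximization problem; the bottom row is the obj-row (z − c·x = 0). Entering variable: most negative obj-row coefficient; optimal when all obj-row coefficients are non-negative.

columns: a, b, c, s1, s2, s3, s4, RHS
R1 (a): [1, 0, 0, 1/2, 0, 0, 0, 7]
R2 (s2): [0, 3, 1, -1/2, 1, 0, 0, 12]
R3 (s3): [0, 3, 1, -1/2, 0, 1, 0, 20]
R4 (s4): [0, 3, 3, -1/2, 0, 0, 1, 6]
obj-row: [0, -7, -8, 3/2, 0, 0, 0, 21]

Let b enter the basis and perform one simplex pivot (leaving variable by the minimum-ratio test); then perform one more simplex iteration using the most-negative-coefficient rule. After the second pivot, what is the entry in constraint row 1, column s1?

Ratio test on column b — row 1: entry 0 ≤ 0; row 2: 12/3 = 4; row 3: 20/3 = 20/3; row 4: 6/3 = 2. Minimum is 2 at row 4 (s4 leaves); pivot element 3.
Divide row 4 by 3; eliminate column b from the other rows.
Second iteration: most negative obj-row entry is -1 in column c, so c enters.
Ratio test on column c — row 1: entry 0 ≤ 0; row 2: entry -2 ≤ 0; row 3: entry -2 ≤ 0; row 4: 2/1 = 2. Minimum is 2 at row 4 (b leaves); pivot element 1.
Divide row 4 by 1; eliminate column c from the other rows.
After both pivots, the entry at constraint row 1, column s1 is 1/2.

1/2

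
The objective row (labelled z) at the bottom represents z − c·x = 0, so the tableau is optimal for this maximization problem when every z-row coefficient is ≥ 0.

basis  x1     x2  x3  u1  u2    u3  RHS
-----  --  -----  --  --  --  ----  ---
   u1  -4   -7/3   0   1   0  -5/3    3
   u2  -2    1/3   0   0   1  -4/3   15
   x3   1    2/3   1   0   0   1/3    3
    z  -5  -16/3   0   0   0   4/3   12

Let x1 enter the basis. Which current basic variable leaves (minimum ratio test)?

Column x1 entries and ratios — u1: -4 ≤ 0, skip; u2: -2 ≤ 0, skip; x3: 3/1 = 3.
Smallest ratio is 3 in the row of x3, so x3 leaves.

x3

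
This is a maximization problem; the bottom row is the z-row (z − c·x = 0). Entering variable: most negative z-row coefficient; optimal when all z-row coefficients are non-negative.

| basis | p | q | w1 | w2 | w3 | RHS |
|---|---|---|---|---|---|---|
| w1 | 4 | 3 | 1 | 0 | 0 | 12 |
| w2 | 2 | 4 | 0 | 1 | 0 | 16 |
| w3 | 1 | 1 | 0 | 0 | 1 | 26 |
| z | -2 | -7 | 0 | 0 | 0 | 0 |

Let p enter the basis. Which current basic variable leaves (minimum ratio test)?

w1

Column p entries and ratios — w1: 12/4 = 3; w2: 16/2 = 8; w3: 26/1 = 26.
Smallest ratio is 3 in the row of w1, so w1 leaves.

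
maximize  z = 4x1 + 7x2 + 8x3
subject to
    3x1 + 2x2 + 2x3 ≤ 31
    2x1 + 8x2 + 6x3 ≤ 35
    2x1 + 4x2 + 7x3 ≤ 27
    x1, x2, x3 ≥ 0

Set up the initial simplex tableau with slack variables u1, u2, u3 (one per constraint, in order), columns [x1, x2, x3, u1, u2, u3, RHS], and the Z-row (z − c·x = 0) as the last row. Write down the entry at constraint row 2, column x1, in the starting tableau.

2

Constraint 2 has coefficient 2 on x1.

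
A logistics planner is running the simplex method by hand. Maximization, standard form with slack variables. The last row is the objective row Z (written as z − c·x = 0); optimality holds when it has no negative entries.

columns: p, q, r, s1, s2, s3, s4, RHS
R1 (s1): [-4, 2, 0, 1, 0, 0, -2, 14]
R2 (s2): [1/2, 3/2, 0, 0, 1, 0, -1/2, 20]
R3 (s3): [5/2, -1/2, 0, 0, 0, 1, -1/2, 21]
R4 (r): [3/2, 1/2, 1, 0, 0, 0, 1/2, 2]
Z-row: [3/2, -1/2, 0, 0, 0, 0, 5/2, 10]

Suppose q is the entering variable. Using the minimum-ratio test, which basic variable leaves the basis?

r

Column q entries and ratios — s1: 14/2 = 7; s2: 20/(3/2) = 40/3; s3: -1/2 ≤ 0, skip; r: 2/(1/2) = 4.
Smallest ratio is 4 in the row of r, so r leaves.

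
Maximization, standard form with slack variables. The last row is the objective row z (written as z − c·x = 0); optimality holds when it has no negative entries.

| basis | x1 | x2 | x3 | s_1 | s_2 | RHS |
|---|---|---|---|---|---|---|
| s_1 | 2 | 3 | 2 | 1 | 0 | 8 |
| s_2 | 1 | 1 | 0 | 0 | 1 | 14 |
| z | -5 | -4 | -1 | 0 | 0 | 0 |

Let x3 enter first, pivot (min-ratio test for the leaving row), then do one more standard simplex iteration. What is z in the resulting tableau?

20

Ratio test on column x3 — row 1: 8/2 = 4; row 2: entry 0 ≤ 0. Minimum is 4 at row 1 (s_1 leaves); pivot element 2.
Pivot on row 1; the z-row RHS becomes 0 − (-1)·4 = 4.
Next entering variable (most negative z-row entry -4): x1.
Ratio test on column x1 — row 1: 4/1 = 4; row 2: 14/1 = 14. Minimum is 4 at row 1 (x3 leaves); pivot element 1.
After the second pivot the z-row RHS is 4 − (-4)·4 = 20.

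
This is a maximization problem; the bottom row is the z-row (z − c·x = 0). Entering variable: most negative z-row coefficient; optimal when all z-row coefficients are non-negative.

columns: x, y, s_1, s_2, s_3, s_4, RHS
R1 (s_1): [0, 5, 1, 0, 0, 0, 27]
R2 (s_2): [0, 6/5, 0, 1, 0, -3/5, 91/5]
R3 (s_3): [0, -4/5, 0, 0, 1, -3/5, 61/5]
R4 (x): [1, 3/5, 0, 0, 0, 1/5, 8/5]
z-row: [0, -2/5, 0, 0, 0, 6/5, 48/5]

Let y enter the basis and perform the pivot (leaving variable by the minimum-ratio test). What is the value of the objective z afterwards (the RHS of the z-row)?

Ratio test on column y — row 1: 27/5 = 27/5; row 2: (91/5)/(6/5) = 91/6; row 3: entry -4/5 ≤ 0; row 4: (8/5)/(3/5) = 8/3. Minimum is 8/3 at row 4 (x leaves); pivot element 3/5.
Pivot on row 4; the z-row RHS becomes 48/5 − (-2/5)·(8/3) = 32/3.

32/3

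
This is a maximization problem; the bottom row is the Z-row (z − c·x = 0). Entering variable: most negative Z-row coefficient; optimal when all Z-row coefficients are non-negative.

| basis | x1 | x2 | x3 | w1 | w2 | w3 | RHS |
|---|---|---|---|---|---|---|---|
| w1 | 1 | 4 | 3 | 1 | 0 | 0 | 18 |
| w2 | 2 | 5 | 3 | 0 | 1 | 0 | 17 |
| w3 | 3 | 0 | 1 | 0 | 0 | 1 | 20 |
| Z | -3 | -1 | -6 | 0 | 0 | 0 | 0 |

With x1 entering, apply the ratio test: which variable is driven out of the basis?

Column x1 entries and ratios — w1: 18/1 = 18; w2: 17/2 = 17/2; w3: 20/3 = 20/3.
Smallest ratio is 20/3 in the row of w3, so w3 leaves.

w3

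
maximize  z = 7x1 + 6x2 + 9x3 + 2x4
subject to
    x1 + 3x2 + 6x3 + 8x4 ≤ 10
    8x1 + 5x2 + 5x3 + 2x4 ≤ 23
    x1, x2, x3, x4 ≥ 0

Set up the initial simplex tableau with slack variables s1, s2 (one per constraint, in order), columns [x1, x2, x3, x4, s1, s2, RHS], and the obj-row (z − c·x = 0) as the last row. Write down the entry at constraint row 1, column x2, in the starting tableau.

3

Constraint 1 has coefficient 3 on x2.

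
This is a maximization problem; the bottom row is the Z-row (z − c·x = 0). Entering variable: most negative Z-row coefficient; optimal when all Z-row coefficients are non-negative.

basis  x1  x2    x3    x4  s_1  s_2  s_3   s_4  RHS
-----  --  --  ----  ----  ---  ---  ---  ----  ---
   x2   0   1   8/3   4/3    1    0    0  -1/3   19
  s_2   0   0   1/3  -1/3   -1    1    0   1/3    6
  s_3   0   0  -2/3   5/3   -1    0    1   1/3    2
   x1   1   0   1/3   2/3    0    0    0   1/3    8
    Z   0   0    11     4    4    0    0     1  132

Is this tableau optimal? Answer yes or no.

Every Z-row coefficient is ≥ 0, so the tableau is optimal.

yes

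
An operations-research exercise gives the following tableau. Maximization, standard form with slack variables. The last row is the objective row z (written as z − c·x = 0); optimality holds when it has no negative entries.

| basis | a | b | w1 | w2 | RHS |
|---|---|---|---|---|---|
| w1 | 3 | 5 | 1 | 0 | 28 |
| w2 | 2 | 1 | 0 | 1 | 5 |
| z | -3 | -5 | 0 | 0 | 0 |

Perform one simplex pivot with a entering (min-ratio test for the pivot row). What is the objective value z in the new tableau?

15/2

Ratio test on column a — row 1: 28/3 = 28/3; row 2: 5/2 = 5/2. Minimum is 5/2 at row 2 (w2 leaves); pivot element 2.
Pivot on row 2; the z-row RHS becomes 0 − (-3)·(5/2) = 15/2.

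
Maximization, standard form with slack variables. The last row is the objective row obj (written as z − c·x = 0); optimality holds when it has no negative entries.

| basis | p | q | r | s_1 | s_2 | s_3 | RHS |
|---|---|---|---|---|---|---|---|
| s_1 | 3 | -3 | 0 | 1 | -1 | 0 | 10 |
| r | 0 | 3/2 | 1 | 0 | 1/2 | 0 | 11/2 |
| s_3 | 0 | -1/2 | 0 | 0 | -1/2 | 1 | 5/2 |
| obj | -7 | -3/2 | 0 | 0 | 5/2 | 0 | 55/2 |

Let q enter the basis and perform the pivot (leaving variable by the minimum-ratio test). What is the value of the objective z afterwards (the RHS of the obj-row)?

Ratio test on column q — row 1: entry -3 ≤ 0; row 2: (11/2)/(3/2) = 11/3; row 3: entry -1/2 ≤ 0. Minimum is 11/3 at row 2 (r leaves); pivot element 3/2.
Pivot on row 2; the obj-row RHS becomes 55/2 − (-3/2)·(11/3) = 33.

33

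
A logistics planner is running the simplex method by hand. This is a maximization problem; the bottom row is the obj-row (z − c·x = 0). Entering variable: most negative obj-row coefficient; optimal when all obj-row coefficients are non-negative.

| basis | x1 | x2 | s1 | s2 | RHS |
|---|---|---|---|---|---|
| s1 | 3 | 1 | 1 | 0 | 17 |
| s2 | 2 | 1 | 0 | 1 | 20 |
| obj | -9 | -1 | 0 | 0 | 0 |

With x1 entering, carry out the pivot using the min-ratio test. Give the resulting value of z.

Ratio test on column x1 — row 1: 17/3 = 17/3; row 2: 20/2 = 10. Minimum is 17/3 at row 1 (s1 leaves); pivot element 3.
Pivot on row 1; the obj-row RHS becomes 0 − (-9)·(17/3) = 51.

51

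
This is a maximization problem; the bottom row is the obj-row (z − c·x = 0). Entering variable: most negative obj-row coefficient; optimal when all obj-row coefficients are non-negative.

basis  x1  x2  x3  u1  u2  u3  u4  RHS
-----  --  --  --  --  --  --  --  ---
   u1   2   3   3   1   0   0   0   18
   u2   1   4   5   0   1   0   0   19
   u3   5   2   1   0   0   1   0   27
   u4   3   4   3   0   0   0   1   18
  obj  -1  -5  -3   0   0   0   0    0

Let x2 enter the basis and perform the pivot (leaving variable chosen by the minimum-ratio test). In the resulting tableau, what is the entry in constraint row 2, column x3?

2

Ratio test on column x2 — row 1: 18/3 = 6; row 2: 19/4 = 19/4; row 3: 27/2 = 27/2; row 4: 18/4 = 9/2. Minimum is 9/2 at row 4 (u4 leaves); pivot element 4.
Divide row 4 by 4; eliminate column x2 from the other rows.
Row 2 update in column x3: 5 − 4·(3/4) = 2.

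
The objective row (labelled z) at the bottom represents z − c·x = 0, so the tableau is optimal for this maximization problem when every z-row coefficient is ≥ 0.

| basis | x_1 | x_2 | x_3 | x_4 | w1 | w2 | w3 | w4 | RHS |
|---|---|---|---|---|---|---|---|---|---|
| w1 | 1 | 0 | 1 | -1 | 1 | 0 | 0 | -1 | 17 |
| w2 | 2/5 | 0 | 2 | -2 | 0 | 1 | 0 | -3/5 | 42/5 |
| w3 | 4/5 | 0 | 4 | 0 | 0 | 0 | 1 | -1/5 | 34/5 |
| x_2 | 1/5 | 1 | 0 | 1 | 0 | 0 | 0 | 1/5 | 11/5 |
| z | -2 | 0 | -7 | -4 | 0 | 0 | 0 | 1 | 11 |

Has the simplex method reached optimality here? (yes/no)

The z-row has a negative entry -7 in column x_3, so it is not optimal.

no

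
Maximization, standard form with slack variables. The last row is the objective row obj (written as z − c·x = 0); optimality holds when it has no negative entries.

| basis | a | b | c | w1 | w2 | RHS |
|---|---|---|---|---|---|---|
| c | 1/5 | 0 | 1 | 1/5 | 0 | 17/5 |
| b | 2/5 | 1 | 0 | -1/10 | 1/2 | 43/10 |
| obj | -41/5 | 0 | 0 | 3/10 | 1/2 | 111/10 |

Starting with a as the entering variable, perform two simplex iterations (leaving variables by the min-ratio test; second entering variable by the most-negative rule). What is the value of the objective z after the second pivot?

108

Ratio test on column a — row 1: (17/5)/(1/5) = 17; row 2: (43/10)/(2/5) = 43/4. Minimum is 43/4 at row 2 (b leaves); pivot element 2/5.
Pivot on row 2; the obj-row RHS becomes 111/10 − (-41/5)·(43/4) = 397/4.
Next entering variable (most negative obj-row entry -7/4): w1.
Ratio test on column w1 — row 1: (5/4)/(1/4) = 5; row 2: entry -1/4 ≤ 0. Minimum is 5 at row 1 (c leaves); pivot element 1/4.
After the second pivot the obj-row RHS is 397/4 − (-7/4)·5 = 108.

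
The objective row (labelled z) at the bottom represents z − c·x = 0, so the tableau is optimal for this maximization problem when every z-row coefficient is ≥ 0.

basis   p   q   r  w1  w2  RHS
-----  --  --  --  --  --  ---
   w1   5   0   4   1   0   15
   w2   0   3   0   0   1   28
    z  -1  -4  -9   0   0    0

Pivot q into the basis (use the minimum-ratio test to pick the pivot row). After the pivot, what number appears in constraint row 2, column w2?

Ratio test on column q — row 1: entry 0 ≤ 0; row 2: 28/3 = 28/3. Minimum is 28/3 at row 2 (w2 leaves); pivot element 3.
Divide row 2 by 3; eliminate column q from the other rows.
In the new row 2, the w2 entry is the old entry divided by the pivot: 1/3 = 1/3.

1/3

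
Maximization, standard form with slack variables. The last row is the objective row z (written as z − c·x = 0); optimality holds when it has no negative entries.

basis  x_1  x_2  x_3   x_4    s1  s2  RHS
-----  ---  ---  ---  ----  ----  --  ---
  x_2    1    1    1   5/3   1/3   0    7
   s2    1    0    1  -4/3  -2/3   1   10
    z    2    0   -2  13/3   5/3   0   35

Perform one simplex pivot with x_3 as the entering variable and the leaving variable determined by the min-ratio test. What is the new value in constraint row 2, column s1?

Ratio test on column x_3 — row 1: 7/1 = 7; row 2: 10/1 = 10. Minimum is 7 at row 1 (x_2 leaves); pivot element 1.
Divide row 1 by 1; eliminate column x_3 from the other rows.
Row 2 update in column s1: -2/3 − 1·(1/3) = -1.

-1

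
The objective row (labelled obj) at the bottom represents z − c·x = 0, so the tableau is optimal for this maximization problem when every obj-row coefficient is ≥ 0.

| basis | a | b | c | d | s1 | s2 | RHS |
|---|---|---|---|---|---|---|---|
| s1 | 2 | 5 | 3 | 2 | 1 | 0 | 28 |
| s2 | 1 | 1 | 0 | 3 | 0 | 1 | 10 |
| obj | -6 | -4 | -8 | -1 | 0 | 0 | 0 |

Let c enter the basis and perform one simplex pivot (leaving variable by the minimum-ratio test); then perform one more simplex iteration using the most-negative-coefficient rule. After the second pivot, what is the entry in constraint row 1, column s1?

1/3

Ratio test on column c — row 1: 28/3 = 28/3; row 2: entry 0 ≤ 0. Minimum is 28/3 at row 1 (s1 leaves); pivot element 3.
Divide row 1 by 3; eliminate column c from the other rows.
Second iteration: most negative obj-row entry is -2/3 in column a, so a enters.
Ratio test on column a — row 1: (28/3)/(2/3) = 14; row 2: 10/1 = 10. Minimum is 10 at row 2 (s2 leaves); pivot element 1.
Divide row 2 by 1; eliminate column a from the other rows.
After both pivots, the entry at constraint row 1, column s1 is 1/3.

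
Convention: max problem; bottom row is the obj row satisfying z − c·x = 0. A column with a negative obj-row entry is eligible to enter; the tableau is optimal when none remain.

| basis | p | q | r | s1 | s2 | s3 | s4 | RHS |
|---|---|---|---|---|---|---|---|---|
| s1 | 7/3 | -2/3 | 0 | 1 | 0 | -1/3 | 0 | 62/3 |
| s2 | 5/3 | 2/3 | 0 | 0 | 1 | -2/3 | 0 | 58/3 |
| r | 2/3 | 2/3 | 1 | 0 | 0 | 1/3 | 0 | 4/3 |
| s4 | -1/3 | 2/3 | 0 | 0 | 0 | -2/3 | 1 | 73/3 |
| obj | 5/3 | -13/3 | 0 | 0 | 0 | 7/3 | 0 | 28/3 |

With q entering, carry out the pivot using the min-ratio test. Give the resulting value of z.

Ratio test on column q — row 1: entry -2/3 ≤ 0; row 2: (58/3)/(2/3) = 29; row 3: (4/3)/(2/3) = 2; row 4: (73/3)/(2/3) = 73/2. Minimum is 2 at row 3 (r leaves); pivot element 2/3.
Pivot on row 3; the obj-row RHS becomes 28/3 − (-13/3)·2 = 18.

18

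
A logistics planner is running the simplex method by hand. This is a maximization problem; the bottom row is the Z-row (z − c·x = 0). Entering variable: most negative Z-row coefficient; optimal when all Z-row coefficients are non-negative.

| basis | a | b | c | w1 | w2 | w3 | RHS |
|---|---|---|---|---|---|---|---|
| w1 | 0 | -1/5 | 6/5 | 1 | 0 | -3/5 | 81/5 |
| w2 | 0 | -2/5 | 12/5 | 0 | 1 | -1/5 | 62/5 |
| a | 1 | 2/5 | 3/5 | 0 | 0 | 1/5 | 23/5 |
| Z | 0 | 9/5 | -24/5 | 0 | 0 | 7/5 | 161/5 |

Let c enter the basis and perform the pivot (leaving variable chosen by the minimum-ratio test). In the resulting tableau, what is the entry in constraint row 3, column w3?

1/4

Ratio test on column c — row 1: (81/5)/(6/5) = 27/2; row 2: (62/5)/(12/5) = 31/6; row 3: (23/5)/(3/5) = 23/3. Minimum is 31/6 at row 2 (w2 leaves); pivot element 12/5.
Divide row 2 by 12/5; eliminate column c from the other rows.
Row 3 update in column w3: 1/5 − (3/5)·(-1/12) = 1/4.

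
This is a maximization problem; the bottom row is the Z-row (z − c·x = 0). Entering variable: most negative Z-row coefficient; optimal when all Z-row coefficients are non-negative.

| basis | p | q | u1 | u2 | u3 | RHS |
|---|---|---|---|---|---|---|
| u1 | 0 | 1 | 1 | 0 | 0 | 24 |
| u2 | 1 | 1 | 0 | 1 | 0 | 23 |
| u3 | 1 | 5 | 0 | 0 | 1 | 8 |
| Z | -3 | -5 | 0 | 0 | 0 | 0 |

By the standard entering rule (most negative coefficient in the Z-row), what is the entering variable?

q

Negative Z-row entries: p: -3, q: -5.
The most negative is -5 in column q, so q enters.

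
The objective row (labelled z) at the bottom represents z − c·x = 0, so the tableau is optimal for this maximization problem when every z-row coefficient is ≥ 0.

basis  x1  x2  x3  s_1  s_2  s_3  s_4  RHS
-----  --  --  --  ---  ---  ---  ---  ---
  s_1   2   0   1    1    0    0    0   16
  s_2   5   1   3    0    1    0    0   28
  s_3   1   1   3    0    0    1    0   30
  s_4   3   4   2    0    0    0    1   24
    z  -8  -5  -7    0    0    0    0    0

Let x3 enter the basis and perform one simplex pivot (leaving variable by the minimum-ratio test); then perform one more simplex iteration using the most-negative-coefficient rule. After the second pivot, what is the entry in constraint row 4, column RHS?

8/5

Ratio test on column x3 — row 1: 16/1 = 16; row 2: 28/3 = 28/3; row 3: 30/3 = 10; row 4: 24/2 = 12. Minimum is 28/3 at row 2 (s_2 leaves); pivot element 3.
Divide row 2 by 3; eliminate column x3 from the other rows.
Second iteration: most negative z-row entry is -8/3 in column x2, so x2 enters.
Ratio test on column x2 — row 1: entry -1/3 ≤ 0; row 2: (28/3)/(1/3) = 28; row 3: entry 0 ≤ 0; row 4: (16/3)/(10/3) = 8/5. Minimum is 8/5 at row 4 (s_4 leaves); pivot element 10/3.
Divide row 4 by 10/3; eliminate column x2 from the other rows.
After both pivots, the entry at constraint row 4, column RHS is 8/5.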